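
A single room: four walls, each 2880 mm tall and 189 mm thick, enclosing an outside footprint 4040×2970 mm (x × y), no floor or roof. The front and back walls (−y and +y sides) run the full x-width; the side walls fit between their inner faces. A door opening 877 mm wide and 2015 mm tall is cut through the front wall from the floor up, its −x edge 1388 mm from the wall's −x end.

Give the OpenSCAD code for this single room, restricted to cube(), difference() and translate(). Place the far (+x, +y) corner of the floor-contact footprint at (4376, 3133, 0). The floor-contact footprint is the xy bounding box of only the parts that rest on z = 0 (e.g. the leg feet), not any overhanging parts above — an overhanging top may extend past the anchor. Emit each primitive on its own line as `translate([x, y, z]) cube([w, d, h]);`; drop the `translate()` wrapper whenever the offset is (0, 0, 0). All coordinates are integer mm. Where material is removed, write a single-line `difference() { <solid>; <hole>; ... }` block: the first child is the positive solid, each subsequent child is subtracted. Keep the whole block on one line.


difference() { translate([336, 163, 0]) cube([4040, 189, 2880]); translate([1724, 163, 0]) cube([877, 189, 2015]); }
translate([336, 2944, 0]) cube([4040, 189, 2880]);
translate([336, 352, 0]) cube([189, 2592, 2880]);
translate([4187, 352, 0]) cube([189, 2592, 2880]);


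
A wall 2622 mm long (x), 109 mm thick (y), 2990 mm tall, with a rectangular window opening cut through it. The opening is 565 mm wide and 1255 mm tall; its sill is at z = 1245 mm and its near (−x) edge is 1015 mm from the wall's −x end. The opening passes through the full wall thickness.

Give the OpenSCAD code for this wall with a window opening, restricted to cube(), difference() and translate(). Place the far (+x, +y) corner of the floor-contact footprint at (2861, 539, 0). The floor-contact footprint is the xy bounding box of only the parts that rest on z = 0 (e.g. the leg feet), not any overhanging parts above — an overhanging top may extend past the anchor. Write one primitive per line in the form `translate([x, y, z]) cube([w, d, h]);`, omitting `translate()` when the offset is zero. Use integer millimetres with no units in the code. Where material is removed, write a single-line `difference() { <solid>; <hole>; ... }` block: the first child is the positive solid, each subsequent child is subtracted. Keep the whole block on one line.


difference() { translate([239, 430, 0]) cube([2622, 109, 2990]); translate([1254, 430, 1245]) cube([565, 109, 1255]); }


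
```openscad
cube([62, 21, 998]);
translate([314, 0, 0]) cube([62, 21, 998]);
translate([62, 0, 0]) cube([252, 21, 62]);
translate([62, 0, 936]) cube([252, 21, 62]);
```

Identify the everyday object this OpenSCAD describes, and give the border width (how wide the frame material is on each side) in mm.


A picture frame. The border width is 62 mm.

Four thin pieces enclosing a rectangular opening — a picture frame. The two full-height stiles are 998 mm tall; the top rail sits at z = 936 and is 62 mm tall, so the border above the opening is 998 − 936 = 62 mm, matching the stile x-width.


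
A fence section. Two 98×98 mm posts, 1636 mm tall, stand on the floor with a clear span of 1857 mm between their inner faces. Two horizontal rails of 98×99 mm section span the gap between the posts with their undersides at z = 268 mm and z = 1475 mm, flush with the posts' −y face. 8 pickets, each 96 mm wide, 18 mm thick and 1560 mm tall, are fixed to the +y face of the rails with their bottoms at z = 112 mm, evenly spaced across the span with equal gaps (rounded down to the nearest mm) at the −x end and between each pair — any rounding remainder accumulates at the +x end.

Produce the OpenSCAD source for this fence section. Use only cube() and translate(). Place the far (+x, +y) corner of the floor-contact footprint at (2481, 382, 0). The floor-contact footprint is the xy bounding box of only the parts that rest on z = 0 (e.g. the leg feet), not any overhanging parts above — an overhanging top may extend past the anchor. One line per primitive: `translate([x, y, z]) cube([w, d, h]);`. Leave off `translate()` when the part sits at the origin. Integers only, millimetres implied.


translate([428, 284, 0]) cube([98, 98, 1636]);
translate([2383, 284, 0]) cube([98, 98, 1636]);
translate([526, 284, 268]) cube([1857, 98, 99]);
translate([526, 284, 1475]) cube([1857, 98, 99]);
translate([647, 382, 112]) cube([96, 18, 1560]);
translate([864, 382, 112]) cube([96, 18, 1560]);
translate([1081, 382, 112]) cube([96, 18, 1560]);
translate([1298, 382, 112]) cube([96, 18, 1560]);
translate([1515, 382, 112]) cube([96, 18, 1560]);
translate([1732, 382, 112]) cube([96, 18, 1560]);
translate([1949, 382, 112]) cube([96, 18, 1560]);
translate([2166, 382, 112]) cube([96, 18, 1560]);


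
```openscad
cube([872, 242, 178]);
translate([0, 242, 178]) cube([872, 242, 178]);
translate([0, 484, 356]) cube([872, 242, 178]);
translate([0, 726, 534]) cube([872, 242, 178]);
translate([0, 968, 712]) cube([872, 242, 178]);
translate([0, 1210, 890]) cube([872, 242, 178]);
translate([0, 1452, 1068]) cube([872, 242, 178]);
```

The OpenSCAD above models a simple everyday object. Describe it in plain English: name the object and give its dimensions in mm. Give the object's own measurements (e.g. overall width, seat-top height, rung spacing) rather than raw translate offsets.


A straight staircase of 7 solid steps. Each step is 872 mm wide (x), 242 mm deep (y, the going) and 178 mm tall (the rise). The first step rests on the floor; each subsequent step sits one going further in +y and one rise higher in +z, directly behind and above the previous step with no overlap.


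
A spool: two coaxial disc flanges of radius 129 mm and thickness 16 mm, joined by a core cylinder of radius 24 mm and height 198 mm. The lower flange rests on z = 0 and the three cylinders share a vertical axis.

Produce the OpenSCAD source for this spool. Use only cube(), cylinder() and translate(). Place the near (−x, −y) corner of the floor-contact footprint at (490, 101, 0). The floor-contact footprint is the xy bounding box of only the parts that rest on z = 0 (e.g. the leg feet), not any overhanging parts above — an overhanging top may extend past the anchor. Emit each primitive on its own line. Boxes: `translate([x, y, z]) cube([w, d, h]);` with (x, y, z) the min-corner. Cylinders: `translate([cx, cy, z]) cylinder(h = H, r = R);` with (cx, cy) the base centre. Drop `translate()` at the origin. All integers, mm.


translate([619, 230, 0]) cylinder(h = 16, r = 129);
translate([619, 230, 16]) cylinder(h = 198, r = 24);
translate([619, 230, 214]) cylinder(h = 16, r = 129);


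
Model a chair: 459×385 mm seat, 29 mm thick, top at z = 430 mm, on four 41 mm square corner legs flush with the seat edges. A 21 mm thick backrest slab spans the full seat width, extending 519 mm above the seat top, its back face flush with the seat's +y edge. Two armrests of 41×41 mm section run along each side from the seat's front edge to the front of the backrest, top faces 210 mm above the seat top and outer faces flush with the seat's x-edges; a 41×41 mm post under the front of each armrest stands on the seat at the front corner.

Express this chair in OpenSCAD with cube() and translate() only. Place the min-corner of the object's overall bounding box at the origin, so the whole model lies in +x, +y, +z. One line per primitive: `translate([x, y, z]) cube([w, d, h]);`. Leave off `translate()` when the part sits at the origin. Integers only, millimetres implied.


translate([0, 0, 401]) cube([459, 385, 29]);
cube([41, 41, 401]);
translate([418, 0, 0]) cube([41, 41, 401]);
translate([0, 344, 0]) cube([41, 41, 401]);
translate([418, 344, 0]) cube([41, 41, 401]);
translate([0, 364, 430]) cube([459, 21, 519]);
translate([0, 0, 599]) cube([41, 364, 41]);
translate([418, 0, 599]) cube([41, 364, 41]);
translate([0, 0, 430]) cube([41, 41, 169]);
translate([418, 0, 430]) cube([41, 41, 169]);


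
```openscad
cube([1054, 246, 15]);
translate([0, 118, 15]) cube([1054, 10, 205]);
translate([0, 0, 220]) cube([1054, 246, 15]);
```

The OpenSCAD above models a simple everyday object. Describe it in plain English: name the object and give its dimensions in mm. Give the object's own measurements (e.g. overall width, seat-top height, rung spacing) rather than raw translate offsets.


An I-beam lying along x, 1054 mm long. Overall section height 235 mm. Two flanges 246 mm wide (y) and 15 mm thick, one on the floor and one at the top; a web 10 mm thick runs between them, centred on the flange width.


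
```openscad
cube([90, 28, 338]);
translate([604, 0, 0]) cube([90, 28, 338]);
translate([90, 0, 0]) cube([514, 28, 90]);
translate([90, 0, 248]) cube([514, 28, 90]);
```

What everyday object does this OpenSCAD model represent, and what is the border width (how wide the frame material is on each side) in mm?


A picture frame. The border width is 90 mm.

Four thin pieces enclosing a rectangular opening — a picture frame. The two full-height stiles are 338 mm tall; the top rail sits at z = 248 and is 90 mm tall, so the border above the opening is 338 − 248 = 90 mm, matching the stile x-width.


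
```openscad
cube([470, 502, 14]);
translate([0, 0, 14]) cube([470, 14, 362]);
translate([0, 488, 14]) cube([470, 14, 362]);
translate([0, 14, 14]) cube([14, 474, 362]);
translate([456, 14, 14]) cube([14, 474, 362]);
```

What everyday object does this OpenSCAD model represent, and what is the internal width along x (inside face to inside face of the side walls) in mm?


An open box. The internal width is 442 mm.

A 470×502 base slab with four walls standing on it — an open box. The base is 470 mm wide and the walls are 14 mm thick, so the internal width is 470 − 2 × 14 = 442 mm.


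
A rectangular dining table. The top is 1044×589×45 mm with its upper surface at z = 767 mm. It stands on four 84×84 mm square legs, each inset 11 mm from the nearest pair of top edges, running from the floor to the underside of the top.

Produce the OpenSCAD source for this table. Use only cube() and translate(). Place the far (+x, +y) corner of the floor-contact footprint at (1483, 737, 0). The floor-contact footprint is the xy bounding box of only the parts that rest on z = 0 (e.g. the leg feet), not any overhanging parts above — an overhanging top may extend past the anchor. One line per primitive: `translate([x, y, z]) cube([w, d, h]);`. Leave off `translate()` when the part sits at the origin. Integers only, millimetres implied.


translate([450, 159, 722]) cube([1044, 589, 45]);
translate([461, 170, 0]) cube([84, 84, 722]);
translate([1399, 170, 0]) cube([84, 84, 722]);
translate([461, 653, 0]) cube([84, 84, 722]);
translate([1399, 653, 0]) cube([84, 84, 722]);


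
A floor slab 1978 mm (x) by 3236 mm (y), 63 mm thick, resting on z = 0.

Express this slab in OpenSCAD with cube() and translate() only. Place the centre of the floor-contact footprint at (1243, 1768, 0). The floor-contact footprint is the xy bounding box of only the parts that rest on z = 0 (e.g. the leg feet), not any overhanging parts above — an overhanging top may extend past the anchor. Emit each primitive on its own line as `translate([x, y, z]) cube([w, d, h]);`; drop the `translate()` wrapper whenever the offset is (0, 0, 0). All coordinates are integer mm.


translate([254, 150, 0]) cube([1978, 3236, 63]);


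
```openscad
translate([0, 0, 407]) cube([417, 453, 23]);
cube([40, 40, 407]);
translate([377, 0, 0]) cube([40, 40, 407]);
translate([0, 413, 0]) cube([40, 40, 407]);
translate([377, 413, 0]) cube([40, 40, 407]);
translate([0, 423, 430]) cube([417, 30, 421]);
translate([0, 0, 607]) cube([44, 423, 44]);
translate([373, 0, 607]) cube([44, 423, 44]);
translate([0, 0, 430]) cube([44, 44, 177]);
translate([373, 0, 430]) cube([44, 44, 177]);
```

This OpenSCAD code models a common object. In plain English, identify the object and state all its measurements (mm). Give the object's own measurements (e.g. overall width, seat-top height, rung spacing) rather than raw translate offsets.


A chair. The seat is a 417×453×23 mm slab with its top at z = 430 mm, on four 40×40 mm corner legs (flush with the seat edges, standing on z = 0). A flat backrest 30 mm thick, 421 mm tall, spans the full seat width and rises from the seat top along its +y edge, rear face flush with the rear of the seat. Two armrests of 44×44 mm section run along each side from the seat's front edge to the front of the backrest, top faces 221 mm above the seat top and outer faces flush with the seat's x-edges; a 44×44 mm post under the front of each armrest stands on the seat at the front corner.


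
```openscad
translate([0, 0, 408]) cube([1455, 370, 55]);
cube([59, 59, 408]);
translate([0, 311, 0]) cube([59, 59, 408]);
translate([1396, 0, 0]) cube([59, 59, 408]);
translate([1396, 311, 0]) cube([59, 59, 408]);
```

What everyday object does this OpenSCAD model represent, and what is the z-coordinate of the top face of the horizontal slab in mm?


A bench. The seat-top height is 463 mm.

A long slab on four corner posts — a bench. The slab sits at z = 408 with thickness 55, so the top is 408 + 55 = 463 mm.


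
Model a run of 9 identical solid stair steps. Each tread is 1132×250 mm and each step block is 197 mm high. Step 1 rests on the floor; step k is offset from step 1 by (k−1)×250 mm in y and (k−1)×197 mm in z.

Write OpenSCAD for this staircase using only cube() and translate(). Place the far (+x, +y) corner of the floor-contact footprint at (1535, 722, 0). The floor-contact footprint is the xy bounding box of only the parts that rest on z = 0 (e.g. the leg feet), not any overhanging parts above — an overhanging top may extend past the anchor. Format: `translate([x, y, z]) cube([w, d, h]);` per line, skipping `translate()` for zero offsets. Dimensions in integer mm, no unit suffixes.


translate([403, 472, 0]) cube([1132, 250, 197]);
translate([403, 722, 197]) cube([1132, 250, 197]);
translate([403, 972, 394]) cube([1132, 250, 197]);
translate([403, 1222, 591]) cube([1132, 250, 197]);
translate([403, 1472, 788]) cube([1132, 250, 197]);
translate([403, 1722, 985]) cube([1132, 250, 197]);
translate([403, 1972, 1182]) cube([1132, 250, 197]);
translate([403, 2222, 1379]) cube([1132, 250, 197]);
translate([403, 2472, 1576]) cube([1132, 250, 197]);


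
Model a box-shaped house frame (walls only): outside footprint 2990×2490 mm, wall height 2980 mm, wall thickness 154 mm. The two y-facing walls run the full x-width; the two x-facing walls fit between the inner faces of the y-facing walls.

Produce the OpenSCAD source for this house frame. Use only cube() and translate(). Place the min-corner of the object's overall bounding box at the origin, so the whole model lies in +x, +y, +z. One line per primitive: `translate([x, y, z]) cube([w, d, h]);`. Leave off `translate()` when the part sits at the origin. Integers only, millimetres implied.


cube([2990, 154, 2980]);
translate([0, 2336, 0]) cube([2990, 154, 2980]);
translate([0, 154, 0]) cube([154, 2182, 2980]);
translate([2836, 154, 0]) cube([154, 2182, 2980]);


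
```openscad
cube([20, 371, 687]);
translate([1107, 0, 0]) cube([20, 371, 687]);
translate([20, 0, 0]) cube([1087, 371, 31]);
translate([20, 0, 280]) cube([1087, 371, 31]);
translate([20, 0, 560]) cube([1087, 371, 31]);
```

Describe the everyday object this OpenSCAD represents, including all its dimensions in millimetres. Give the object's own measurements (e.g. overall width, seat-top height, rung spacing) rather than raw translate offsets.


An open bookshelf. Two side panels, each 20 mm thick, 371 mm deep and 687 mm tall, stand 1127 mm apart (outside-to-outside). Between them sit 3 shelves, each 31 mm thick and 371 mm deep, spanning the full gap between the sides. The bottom shelf rests on the floor (its underside at z = 0) and the clear gap between one shelf's top and the next shelf's underside is 249 mm.


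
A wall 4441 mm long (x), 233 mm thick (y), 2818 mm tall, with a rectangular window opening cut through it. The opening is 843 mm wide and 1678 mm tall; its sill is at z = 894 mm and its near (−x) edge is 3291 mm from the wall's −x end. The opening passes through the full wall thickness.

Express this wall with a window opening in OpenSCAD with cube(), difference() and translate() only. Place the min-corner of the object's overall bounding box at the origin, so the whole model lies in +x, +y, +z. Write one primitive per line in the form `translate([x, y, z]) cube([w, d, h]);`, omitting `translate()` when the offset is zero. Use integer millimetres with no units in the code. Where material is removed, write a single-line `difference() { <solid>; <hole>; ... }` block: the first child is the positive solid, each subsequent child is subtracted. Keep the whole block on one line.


difference() { cube([4441, 233, 2818]); translate([3291, 0, 894]) cube([843, 233, 1678]); }


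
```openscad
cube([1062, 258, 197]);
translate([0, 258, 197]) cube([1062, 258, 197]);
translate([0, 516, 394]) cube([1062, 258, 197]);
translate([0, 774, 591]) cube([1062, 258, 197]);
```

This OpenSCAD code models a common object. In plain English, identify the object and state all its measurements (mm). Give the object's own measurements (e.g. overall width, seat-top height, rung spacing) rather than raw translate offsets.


A straight staircase of 4 solid steps. Each step is 1062 mm wide (x), 258 mm deep (y, the going) and 197 mm tall (the rise). The first step rests on the floor; each subsequent step sits one going further in +y and one rise higher in +z, directly behind and above the previous step with no overlap.


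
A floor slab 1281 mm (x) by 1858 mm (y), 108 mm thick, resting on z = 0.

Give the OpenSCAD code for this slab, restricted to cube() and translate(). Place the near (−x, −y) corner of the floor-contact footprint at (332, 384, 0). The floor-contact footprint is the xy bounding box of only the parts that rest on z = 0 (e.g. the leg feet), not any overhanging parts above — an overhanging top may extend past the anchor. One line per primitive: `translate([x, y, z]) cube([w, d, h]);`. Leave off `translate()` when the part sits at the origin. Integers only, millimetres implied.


translate([332, 384, 0]) cube([1281, 1858, 108]);


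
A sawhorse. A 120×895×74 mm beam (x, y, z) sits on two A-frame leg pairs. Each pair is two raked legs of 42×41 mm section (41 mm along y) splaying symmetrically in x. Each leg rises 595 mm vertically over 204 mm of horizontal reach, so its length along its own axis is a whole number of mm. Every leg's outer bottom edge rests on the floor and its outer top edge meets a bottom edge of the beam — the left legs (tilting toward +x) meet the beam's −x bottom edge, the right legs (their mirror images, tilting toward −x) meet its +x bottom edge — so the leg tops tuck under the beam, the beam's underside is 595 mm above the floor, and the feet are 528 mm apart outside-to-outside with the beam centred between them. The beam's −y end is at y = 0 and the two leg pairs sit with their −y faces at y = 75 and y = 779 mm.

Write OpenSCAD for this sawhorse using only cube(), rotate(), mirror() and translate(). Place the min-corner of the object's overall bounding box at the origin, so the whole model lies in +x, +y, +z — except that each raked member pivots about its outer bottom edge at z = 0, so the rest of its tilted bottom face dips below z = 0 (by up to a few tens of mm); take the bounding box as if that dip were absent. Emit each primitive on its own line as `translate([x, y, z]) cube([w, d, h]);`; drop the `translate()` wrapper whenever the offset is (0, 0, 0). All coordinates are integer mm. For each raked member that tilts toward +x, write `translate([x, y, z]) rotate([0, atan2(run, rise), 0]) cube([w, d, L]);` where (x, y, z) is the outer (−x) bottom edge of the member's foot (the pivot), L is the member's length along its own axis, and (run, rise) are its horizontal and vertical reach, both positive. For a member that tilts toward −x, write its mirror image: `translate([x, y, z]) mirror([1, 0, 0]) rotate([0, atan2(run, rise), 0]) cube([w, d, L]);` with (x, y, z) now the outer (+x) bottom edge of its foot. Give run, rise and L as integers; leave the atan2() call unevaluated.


translate([204, 0, 595]) cube([120, 895, 74]);
translate([0, 75, 0]) rotate([0, atan2(204, 595), 0]) cube([42, 41, 629]);
translate([528, 75, 0]) mirror([1, 0, 0]) rotate([0, atan2(204, 595), 0]) cube([42, 41, 629]);
translate([0, 779, 0]) rotate([0, atan2(204, 595), 0]) cube([42, 41, 629]);
translate([528, 779, 0]) mirror([1, 0, 0]) rotate([0, atan2(204, 595), 0]) cube([42, 41, 629]);


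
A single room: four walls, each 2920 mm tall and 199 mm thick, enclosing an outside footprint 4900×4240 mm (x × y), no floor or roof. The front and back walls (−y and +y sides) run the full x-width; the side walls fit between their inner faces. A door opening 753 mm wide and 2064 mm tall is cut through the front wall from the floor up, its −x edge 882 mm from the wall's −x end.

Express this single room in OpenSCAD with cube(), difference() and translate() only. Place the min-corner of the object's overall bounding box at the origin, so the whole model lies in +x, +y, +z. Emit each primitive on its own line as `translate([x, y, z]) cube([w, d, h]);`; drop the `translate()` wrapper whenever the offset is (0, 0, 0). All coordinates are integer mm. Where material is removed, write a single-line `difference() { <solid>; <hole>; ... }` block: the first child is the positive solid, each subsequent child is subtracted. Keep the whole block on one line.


difference() { cube([4900, 199, 2920]); translate([882, 0, 0]) cube([753, 199, 2064]); }
translate([0, 4041, 0]) cube([4900, 199, 2920]);
translate([0, 199, 0]) cube([199, 3842, 2920]);
translate([4701, 199, 0]) cube([199, 3842, 2920]);


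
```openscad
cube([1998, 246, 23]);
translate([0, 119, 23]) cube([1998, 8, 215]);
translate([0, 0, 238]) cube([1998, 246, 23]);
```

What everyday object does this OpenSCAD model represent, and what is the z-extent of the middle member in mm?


An I-beam. The web height is 215 mm.

Two wide flanges with a thin centred web — an I-beam. Overall 261 mm minus two 23 mm flanges gives a web of 261 − 2·23 = 215 mm.


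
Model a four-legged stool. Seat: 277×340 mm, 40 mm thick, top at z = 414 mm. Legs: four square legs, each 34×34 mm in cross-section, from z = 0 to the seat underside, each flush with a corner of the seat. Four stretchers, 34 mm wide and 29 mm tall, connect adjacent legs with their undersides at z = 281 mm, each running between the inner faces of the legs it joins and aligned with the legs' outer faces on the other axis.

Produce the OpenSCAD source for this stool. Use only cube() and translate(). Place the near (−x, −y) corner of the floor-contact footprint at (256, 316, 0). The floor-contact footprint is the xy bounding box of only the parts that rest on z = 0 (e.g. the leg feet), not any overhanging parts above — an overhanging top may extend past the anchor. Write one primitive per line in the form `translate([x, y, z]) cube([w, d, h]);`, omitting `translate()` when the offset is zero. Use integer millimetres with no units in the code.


// leg_h = 414 - 40 = 374
// stretcher span = 277 - 2*34 = 209
translate([256, 316, 374]) cube([277, 340, 40]);
translate([256, 316, 0]) cube([34, 34, 374]);
translate([499, 316, 0]) cube([34, 34, 374]);
translate([256, 622, 0]) cube([34, 34, 374]);
translate([499, 622, 0]) cube([34, 34, 374]);
translate([290, 316, 281]) cube([209, 34, 29]);
translate([290, 622, 281]) cube([209, 34, 29]);
translate([256, 350, 281]) cube([34, 272, 29]);
translate([499, 350, 281]) cube([34, 272, 29]);


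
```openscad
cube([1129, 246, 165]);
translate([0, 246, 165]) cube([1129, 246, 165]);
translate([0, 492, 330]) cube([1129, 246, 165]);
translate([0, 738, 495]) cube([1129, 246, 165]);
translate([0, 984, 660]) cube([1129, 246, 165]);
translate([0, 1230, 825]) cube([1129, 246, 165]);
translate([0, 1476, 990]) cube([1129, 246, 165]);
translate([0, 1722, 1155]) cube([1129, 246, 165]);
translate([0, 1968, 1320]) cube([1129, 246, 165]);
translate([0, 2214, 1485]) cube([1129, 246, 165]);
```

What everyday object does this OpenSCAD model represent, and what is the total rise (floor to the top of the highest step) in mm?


A staircase. The total rise is 1650 mm.

10 identical blocks, each offset up and back from the previous — a staircase. Each step is 165 mm tall and there are 10 of them, so the total rise is 10 × 165 = 1650 mm.


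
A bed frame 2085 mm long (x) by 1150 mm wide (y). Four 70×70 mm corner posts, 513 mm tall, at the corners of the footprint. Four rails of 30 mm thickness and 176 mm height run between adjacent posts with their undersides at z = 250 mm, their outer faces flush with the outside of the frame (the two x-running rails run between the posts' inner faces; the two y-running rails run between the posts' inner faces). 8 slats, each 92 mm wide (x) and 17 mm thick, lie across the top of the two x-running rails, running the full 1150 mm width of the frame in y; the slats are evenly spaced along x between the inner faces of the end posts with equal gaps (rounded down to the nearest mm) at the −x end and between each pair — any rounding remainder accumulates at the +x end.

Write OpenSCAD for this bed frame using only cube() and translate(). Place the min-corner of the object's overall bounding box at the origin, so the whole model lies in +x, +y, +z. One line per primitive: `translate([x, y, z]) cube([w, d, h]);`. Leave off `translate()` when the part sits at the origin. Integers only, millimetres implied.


cube([70, 70, 513]);
translate([0, 1080, 0]) cube([70, 70, 513]);
translate([2015, 0, 0]) cube([70, 70, 513]);
translate([2015, 1080, 0]) cube([70, 70, 513]);
translate([70, 0, 250]) cube([1945, 30, 176]);
translate([70, 1120, 250]) cube([1945, 30, 176]);
translate([0, 70, 250]) cube([30, 1010, 176]);
translate([2055, 70, 250]) cube([30, 1010, 176]);
translate([204, 0, 426]) cube([92, 1150, 17]);
translate([430, 0, 426]) cube([92, 1150, 17]);
translate([656, 0, 426]) cube([92, 1150, 17]);
translate([882, 0, 426]) cube([92, 1150, 17]);
translate([1108, 0, 426]) cube([92, 1150, 17]);
translate([1334, 0, 426]) cube([92, 1150, 17]);
translate([1560, 0, 426]) cube([92, 1150, 17]);
translate([1786, 0, 426]) cube([92, 1150, 17]);


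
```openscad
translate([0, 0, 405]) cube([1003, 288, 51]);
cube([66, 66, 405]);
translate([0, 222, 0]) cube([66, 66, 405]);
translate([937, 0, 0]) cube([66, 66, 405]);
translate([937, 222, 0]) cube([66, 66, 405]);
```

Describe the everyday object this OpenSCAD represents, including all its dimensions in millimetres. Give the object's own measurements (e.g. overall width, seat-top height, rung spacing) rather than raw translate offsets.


A long wooden bench with a 1003 mm (x) × 288 mm (y) seat, 51 mm thick, its top surface 456 mm above the floor. Four 66 mm square legs at the seat corners, flush with the edges, run from z = 0 to the seat underside.


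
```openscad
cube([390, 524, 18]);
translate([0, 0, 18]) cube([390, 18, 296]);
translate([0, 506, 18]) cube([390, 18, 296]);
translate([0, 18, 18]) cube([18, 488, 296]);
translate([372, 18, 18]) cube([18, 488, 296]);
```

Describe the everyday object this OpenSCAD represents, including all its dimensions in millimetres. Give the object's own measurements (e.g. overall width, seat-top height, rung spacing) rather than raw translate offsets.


An open-topped rectangular box: outside dimensions 390×524×314 mm, with a uniform wall and base thickness of 18 mm. The base is a full 390×524 slab on the floor; four walls sit on top of the base. The front and back walls (the −y and +y sides) span the full width; the two side walls fit between them.


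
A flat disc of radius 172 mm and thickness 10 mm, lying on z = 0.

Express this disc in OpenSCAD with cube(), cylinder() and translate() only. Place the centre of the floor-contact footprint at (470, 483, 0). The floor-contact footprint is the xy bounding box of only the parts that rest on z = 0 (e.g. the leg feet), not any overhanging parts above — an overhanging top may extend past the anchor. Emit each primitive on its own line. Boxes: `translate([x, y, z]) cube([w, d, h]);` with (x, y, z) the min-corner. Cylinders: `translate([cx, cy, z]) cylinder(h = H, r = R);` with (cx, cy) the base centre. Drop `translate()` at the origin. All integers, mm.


translate([470, 483, 0]) cylinder(h = 10, r = 172);


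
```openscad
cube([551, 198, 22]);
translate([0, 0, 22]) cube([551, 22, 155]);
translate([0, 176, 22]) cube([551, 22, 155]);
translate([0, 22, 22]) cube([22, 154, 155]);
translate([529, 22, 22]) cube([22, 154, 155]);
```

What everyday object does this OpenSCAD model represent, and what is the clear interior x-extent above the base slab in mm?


An open box. The internal width is 507 mm.

A 551×198 base slab with four walls standing on it — an open box. The base is 551 mm wide and the walls are 22 mm thick, so the internal width is 551 − 2 × 22 = 507 mm.


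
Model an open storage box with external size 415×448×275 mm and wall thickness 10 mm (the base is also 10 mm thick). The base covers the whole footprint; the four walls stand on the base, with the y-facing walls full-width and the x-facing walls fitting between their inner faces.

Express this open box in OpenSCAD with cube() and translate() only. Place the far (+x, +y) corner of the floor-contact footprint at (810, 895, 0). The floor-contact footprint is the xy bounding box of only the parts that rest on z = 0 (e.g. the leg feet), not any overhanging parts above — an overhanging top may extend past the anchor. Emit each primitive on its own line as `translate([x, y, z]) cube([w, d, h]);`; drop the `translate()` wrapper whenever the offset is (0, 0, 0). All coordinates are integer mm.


translate([395, 447, 0]) cube([415, 448, 10]);
translate([395, 447, 10]) cube([415, 10, 265]);
translate([395, 885, 10]) cube([415, 10, 265]);
translate([395, 457, 10]) cube([10, 428, 265]);
translate([800, 457, 10]) cube([10, 428, 265]);


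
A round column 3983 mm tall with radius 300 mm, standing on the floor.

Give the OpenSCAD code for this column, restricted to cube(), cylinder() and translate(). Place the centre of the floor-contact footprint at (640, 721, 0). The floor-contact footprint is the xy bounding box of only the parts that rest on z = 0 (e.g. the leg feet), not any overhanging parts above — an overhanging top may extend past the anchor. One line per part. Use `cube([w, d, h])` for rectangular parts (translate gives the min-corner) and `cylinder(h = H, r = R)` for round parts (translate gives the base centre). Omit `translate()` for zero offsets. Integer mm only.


translate([640, 721, 0]) cylinder(h = 3983, r = 300);


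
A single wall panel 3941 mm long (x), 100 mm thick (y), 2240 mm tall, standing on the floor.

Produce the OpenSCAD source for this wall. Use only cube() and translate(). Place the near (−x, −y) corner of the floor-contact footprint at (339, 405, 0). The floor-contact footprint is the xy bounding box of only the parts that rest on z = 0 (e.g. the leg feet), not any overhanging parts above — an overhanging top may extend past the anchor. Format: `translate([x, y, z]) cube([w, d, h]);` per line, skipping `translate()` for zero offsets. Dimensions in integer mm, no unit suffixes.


translate([339, 405, 0]) cube([3941, 100, 2240]);


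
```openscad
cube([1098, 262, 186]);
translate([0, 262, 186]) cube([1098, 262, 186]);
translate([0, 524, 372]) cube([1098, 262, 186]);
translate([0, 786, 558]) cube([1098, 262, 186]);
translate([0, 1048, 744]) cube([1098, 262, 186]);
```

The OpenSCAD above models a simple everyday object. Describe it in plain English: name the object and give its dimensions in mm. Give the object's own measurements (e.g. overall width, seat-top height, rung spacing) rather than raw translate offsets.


A straight staircase of 5 solid steps. Each step is 1098 mm wide (x), 262 mm deep (y, the going) and 186 mm tall (the rise). The first step rests on the floor; each subsequent step sits one going further in +y and one rise higher in +z, directly behind and above the previous step with no overlap.


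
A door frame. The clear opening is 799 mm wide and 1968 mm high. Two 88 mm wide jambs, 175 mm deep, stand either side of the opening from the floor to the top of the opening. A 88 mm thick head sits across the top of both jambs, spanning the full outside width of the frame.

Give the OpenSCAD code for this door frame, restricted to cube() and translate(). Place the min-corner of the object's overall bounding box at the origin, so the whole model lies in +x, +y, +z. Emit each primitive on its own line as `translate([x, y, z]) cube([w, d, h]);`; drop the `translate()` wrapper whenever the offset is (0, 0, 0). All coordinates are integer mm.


cube([88, 175, 1968]);
translate([887, 0, 0]) cube([88, 175, 1968]);
translate([0, 0, 1968]) cube([975, 175, 88]);


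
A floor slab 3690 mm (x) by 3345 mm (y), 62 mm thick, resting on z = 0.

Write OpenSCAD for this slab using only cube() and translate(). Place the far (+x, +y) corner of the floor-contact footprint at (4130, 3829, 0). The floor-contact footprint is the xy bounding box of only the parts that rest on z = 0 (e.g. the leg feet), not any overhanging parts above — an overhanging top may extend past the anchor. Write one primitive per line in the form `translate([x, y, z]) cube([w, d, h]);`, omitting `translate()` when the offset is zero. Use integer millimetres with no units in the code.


translate([440, 484, 0]) cube([3690, 3345, 62]);


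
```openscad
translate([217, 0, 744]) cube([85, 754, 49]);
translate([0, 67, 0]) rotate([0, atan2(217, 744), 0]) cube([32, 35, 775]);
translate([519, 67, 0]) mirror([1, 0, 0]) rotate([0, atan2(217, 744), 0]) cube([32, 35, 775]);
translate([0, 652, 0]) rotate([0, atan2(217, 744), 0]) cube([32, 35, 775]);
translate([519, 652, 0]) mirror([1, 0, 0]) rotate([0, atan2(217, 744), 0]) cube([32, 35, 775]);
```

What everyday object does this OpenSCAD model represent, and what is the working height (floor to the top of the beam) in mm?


A sawhorse. The overall height is 793 mm.

A beam across two mirrored pairs of raked legs — a sawhorse. The beam's underside is at z = 744 (matching the legs' vertical rise in atan2(217, 744)) and the beam is 49 mm tall, so its top is at 744 + 49 = 793 mm. The raked legs top out at the beam's underside, so that is the highest point.


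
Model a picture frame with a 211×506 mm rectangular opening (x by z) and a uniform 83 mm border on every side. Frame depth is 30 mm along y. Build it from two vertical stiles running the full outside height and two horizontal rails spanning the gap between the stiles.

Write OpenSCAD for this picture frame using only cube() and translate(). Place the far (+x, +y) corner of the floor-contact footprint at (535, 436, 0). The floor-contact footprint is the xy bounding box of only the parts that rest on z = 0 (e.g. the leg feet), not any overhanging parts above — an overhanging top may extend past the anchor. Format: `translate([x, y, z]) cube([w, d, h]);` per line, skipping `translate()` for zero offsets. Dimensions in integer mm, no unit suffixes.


translate([158, 406, 0]) cube([83, 30, 672]);
translate([452, 406, 0]) cube([83, 30, 672]);
translate([241, 406, 0]) cube([211, 30, 83]);
translate([241, 406, 589]) cube([211, 30, 83]);


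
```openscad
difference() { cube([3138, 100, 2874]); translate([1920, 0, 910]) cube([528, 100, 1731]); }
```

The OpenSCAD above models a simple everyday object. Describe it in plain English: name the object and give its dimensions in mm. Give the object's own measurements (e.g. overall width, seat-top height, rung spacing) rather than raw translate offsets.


A wall 3138 mm long (x), 100 mm thick (y), 2874 mm tall, with a rectangular window opening cut through it. The opening is 528 mm wide and 1731 mm tall; its sill is at z = 910 mm and its near (−x) edge is 1920 mm from the wall's −x end. The opening passes through the full wall thickness.


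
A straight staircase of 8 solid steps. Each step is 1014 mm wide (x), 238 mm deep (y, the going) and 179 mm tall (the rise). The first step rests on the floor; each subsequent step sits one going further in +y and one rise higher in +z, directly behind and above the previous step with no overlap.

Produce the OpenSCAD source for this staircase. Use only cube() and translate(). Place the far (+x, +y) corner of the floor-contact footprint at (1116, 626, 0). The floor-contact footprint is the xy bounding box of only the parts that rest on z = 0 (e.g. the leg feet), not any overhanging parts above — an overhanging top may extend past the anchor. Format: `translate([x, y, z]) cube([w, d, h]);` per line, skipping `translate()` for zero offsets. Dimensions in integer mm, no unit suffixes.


translate([102, 388, 0]) cube([1014, 238, 179]);
translate([102, 626, 179]) cube([1014, 238, 179]);
translate([102, 864, 358]) cube([1014, 238, 179]);
translate([102, 1102, 537]) cube([1014, 238, 179]);
translate([102, 1340, 716]) cube([1014, 238, 179]);
translate([102, 1578, 895]) cube([1014, 238, 179]);
translate([102, 1816, 1074]) cube([1014, 238, 179]);
translate([102, 2054, 1253]) cube([1014, 238, 179]);


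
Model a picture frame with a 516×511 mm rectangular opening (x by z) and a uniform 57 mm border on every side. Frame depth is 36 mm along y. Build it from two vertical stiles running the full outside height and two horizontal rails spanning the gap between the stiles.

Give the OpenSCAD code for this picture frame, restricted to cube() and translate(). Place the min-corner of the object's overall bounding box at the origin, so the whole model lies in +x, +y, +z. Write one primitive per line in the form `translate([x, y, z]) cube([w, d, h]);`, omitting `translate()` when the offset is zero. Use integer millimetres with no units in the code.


cube([57, 36, 625]);
translate([573, 0, 0]) cube([57, 36, 625]);
translate([57, 0, 0]) cube([516, 36, 57]);
translate([57, 0, 568]) cube([516, 36, 57]);


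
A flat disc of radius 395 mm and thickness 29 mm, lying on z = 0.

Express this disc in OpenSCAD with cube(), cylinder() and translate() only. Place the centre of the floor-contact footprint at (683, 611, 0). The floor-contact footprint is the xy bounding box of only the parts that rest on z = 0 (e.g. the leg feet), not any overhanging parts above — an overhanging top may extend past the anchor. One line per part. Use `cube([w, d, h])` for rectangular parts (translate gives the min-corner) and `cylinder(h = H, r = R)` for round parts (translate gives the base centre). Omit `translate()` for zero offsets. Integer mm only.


translate([683, 611, 0]) cylinder(h = 29, r = 395);


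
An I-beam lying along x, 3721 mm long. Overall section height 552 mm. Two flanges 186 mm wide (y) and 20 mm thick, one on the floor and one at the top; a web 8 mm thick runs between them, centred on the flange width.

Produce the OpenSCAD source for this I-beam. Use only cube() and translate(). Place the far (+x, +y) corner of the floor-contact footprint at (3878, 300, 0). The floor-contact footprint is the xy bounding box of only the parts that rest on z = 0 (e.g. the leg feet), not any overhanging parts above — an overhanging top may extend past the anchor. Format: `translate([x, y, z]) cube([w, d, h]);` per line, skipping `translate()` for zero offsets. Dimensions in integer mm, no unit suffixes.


translate([157, 114, 0]) cube([3721, 186, 20]);
translate([157, 203, 20]) cube([3721, 8, 512]);
translate([157, 114, 532]) cube([3721, 186, 20]);


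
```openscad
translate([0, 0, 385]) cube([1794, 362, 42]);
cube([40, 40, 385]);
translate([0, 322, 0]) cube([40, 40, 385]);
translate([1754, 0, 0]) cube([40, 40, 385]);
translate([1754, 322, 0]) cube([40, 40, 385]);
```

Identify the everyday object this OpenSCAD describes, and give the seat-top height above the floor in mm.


A bench. The seat-top height is 427 mm.

A long slab on four corner posts — a bench. The slab sits at z = 385 with thickness 42, so the top is 385 + 42 = 427 mm.
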